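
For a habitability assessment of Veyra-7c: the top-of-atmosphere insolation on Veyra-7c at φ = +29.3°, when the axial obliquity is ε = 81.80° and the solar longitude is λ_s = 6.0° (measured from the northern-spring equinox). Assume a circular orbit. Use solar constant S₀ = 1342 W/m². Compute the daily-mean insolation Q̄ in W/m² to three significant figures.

Solar declination: sin δ = sin ε · sin λ_s = sin 81.80° × sin 6.0° = 0.10346, so δ = +5.938°.
cos H₀ = −tan(+29.3°) tan(+5.938°) = -0.0584, H₀ = 1.6292 rad.
Bracket: H₀ sin φ sin δ + cos φ cos δ sin H₀ = 1.6292×0.48938×0.10346 + 0.87207×0.99463×0.99829 = 0.082488 + 0.865904 = 0.948392.
Q̄ = (S₀/π) × [bracket] = (1342/π) × 0.948392 = 405.1 W/m².

Q̄ ≈ 405 W/m²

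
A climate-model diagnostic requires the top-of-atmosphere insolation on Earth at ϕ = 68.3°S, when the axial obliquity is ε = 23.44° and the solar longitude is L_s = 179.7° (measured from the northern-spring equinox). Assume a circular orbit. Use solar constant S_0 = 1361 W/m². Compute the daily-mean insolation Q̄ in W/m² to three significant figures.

Solar declination: sin δ = sin ε · sin L_s = sin 23.44° × sin 179.7° = 0.00208, so δ = +0.119°.
cos h₀ = −tan(-68.3°) tan(+0.119°) = 0.0052, h₀ = 1.5656 rad.
Bracket: h₀ sin ϕ sin δ + cos ϕ cos δ sin h₀ = 1.5656×-0.92913×0.00208 + 0.36975×1.00000×0.99999 = -0.003026 + 0.369746 = 0.366720.
Q̄ = (S_0/π) × [bracket] = (1361/π) × 0.366720 = 158.9 W/m².

Q̄ ≈ 159 W/m²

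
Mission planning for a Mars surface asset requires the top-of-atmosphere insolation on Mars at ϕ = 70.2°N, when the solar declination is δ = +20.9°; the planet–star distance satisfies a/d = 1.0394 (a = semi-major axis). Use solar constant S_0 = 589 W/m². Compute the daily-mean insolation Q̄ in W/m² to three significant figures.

cos h₀ = −tan(+70.2°) tan(+20.900°) = -1.0607 ≤ −1 ⇒ polar day, h₀ = π.
Bracket: h₀ sin ϕ sin δ + cos ϕ cos δ sin h₀ = 3.1416×0.94088×0.35674 + 0.33874×0.93420×0.00000 = 1.054477 + 0.000000 = 1.054477.
Inverse-square distance factor (a/d)² = 1.0394² = 1.080352.
Q̄ = (S_0/π) × 1.080352 × [bracket] = (589/π) × 1.080352 × 1.054477 = 213.6 W/m².

Q̄ ≈ 214 W/m²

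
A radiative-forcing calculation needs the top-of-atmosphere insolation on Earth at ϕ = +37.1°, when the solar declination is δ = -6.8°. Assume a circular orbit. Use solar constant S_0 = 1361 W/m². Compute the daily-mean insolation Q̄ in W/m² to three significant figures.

Q̄ ≈ 296 W/m²

cos h₀ = −tan(+37.1°) tan(-6.800°) = 0.0902, h₀ = 1.4805 rad.
Bracket: h₀ sin ϕ sin δ + cos ϕ cos δ sin h₀ = 1.4805×0.60321×-0.11840 + 0.79758×0.99297×0.99593 = -0.105737 + 0.788750 = 0.683013.
Q̄ = (S_0/π) × [bracket] = (1361/π) × 0.683013 = 295.9 W/m².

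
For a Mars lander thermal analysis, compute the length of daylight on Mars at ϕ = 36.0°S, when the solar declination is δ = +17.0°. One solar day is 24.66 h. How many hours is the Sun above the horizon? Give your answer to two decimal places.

cos h₀ = −tan ϕ · tan δ = −tan(-36.0°) × tan(+17.000°) = 0.2221, so h₀ = 1.3468 rad = 77.17°.
Daylight = 2h₀/(2π) × 24.66 h = (1.3468/π) × 24.66 = 10.57 h.

10.57 h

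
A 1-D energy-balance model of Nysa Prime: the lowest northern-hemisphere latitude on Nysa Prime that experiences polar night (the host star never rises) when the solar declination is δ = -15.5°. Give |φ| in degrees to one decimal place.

|φ| = 74.5°

Polar night requires cos H₀ = −tan φ tan δ ≥ 1, i.e. tan φ tan δ ≤ −1.
The boundary is |tan φ| · |tan δ| = 1, so |φ| = 90° − |δ| = 90° − 15.5° = 74.5° in the northern hemisphere.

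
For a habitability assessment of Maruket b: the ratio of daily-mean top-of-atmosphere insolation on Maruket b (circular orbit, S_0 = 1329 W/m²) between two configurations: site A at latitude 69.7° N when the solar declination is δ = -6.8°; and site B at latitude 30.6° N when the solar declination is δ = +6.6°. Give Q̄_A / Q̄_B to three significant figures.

— Configuration A (ϕ=+69.7°):
cos h₀ = −tan(+69.7°) tan(-6.800°) = 0.3224, h₀ = 1.2426 rad.
Bracket: h₀ sin ϕ sin δ + cos ϕ cos δ sin h₀ = 1.2426×0.93789×-0.11840 + 0.34694×0.99297×0.94662 = -0.137986 + 0.326112 = 0.188126.
Q̄ = (S_0/π) × [bracket] = (1329/π) × 0.188126 = 79.584 W/m².
— Configuration B (ϕ=+30.6°):
cos h₀ = −tan(+30.6°) tan(+6.600°) = -0.0684, h₀ = 1.6393 rad.
Bracket: h₀ sin ϕ sin δ + cos ϕ cos δ sin h₀ = 1.6393×0.50904×0.11494 + 0.86074×0.99337×0.99766 = 0.095914 + 0.853033 = 0.948947.
Q̄ = (S_0/π) × [bracket] = (1329/π) × 0.948947 = 401.44 W/m².
Ratio Q̄_A / Q̄_B = 79.584 / 401.44 = 0.1982.

Q̄_A / Q̄_B ≈ 0.198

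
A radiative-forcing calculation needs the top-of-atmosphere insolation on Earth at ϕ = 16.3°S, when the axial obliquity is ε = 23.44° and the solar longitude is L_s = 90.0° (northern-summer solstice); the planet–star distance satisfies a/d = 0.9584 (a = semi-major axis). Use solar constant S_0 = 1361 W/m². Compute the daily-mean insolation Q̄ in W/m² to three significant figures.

Solar declination: sin δ = sin ε · sin L_s = sin 23.44° × sin 90.0° = 0.39779, so δ = +23.440°.
cos h₀ = −tan(-16.3°) tan(+23.440°) = 0.1268, h₀ = 1.4437 rad.
Bracket: h₀ sin ϕ sin δ + cos ϕ cos δ sin h₀ = 1.4437×-0.28067×0.39779 + 0.95981×0.91748×0.99193 = -0.161186 + 0.873500 = 0.712314.
Inverse-square distance factor (a/d)² = 0.9584² = 0.918531.
Q̄ = (S_0/π) × 0.918531 × [bracket] = (1361/π) × 0.918531 × 0.712314 = 283.4 W/m².

Q̄ ≈ 283 W/m²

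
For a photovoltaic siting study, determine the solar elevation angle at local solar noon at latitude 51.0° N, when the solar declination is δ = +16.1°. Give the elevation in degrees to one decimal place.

At local noon the hour angle is zero, so the zenith angle equals |φ − δ| = |+51.0° − (+16.100°)| = 34.900°.
Elevation = 90° − 34.900° = 55.1°.

55.1°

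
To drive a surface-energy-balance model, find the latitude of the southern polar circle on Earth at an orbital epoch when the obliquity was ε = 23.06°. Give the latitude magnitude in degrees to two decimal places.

The polar circle is the lowest latitude that experiences at least one full rotation of continuous darkness at the northern-summer solstice; it lies at |ϕ| = 90° − ε = 90° − 23.06° = 66.94°.

66.94°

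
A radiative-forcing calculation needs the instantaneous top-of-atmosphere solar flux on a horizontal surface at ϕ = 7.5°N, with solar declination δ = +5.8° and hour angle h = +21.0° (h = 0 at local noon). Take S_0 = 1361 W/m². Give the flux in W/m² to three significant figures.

cos θ_z = sin ϕ sin δ + cos ϕ cos δ cos h = 0.013190 + 0.920855 = 0.934045.
Flux = S_0 · cos θ_z = 1361 × 0.934045 = 1271 W/m².

1.27e+03 W/m²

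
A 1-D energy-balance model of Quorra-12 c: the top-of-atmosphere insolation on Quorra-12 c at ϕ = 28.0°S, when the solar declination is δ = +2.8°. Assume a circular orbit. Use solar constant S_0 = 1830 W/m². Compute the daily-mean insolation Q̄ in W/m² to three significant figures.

Q̄ ≈ 493 W/m²

cos h₀ = −tan(-28.0°) tan(+2.800°) = 0.0260, h₀ = 1.5448 rad.
Bracket: h₀ sin ϕ sin δ + cos ϕ cos δ sin h₀ = 1.5448×-0.46947×0.04885 + 0.88295×0.99881×0.99966 = -0.035428 + 0.881599 = 0.846171.
Q̄ = (S_0/π) × [bracket] = (1830/π) × 0.846171 = 492.9 W/m².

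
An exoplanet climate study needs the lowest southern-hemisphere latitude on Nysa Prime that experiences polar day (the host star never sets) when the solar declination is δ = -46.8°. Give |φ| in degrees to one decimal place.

Polar day requires cos H₀ = −tan φ tan δ ≤ −1, i.e. tan φ tan δ ≥ 1.
The boundary is |tan φ| · |tan δ| = 1, so |φ| = 90° − |δ| = 90° − 46.8° = 43.2° in the southern hemisphere.

|φ| = 43.2°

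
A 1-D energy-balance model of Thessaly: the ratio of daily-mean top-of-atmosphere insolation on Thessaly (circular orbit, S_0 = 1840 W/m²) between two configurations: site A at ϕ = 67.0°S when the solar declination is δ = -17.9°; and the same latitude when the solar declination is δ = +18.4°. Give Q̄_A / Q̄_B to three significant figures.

Q̄_A / Q̄_B ≈ 26.2

— Configuration A (ϕ=-67.0°):
cos h₀ = −tan(-67.0°) tan(-17.900°) = -0.7609, h₀ = 2.4355 rad.
Bracket: h₀ sin ϕ sin δ + cos ϕ cos δ sin h₀ = 2.4355×-0.92050×-0.30736 + 0.39073×0.95159×0.64885 = 0.689064 + 0.241252 = 0.930316.
Q̄ = (S_0/π) × [bracket] = (1840/π) × 0.930316 = 544.88 W/m².
— Configuration B (ϕ=-67.0°):
cos h₀ = −tan(-67.0°) tan(+18.400°) = 0.7837, h₀ = 0.6702 rad.
Bracket: h₀ sin ϕ sin δ + cos ϕ cos δ sin h₀ = 0.6702×-0.92050×0.31565 + 0.39073×0.94888×0.62115 = -0.194731 + 0.230295 = 0.035564.
Q̄ = (S_0/π) × [bracket] = (1840/π) × 0.035564 = 20.829 W/m².
Ratio Q̄_A / Q̄_B = 544.88 / 20.829 = 26.16.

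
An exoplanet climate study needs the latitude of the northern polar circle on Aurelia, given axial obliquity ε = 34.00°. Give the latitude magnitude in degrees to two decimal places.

56.00°

The polar circle is the lowest latitude that experiences at least one full rotation of continuous daylight at the northern-summer solstice; it lies at |φ| = 90° − ε = 90° − 34.00° = 56.00°.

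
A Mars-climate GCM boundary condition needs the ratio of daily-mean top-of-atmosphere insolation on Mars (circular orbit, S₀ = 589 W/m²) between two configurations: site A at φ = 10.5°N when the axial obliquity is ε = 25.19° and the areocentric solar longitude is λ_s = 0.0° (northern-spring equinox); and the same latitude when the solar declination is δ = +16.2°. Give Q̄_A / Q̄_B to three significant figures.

— Configuration A (φ=+10.5°):
sin δ = sin 25.19° × sin 0.0° = 0.00000, so δ = +0.000°.
cos H₀ = −tan(+10.5°) tan(+0.000°) = -0.0000, H₀ = 1.5708 rad.
Bracket: H₀ sin φ sin δ + cos φ cos δ sin H₀ = 1.5708×0.18224×0.00000 + 0.98325×1.00000×1.00000 = 0.000000 + 0.983250 = 0.983250.
Q̄ = (S₀/π) × [bracket] = (589/π) × 0.983250 = 184.34 W/m².
— Configuration B (φ=+10.5°):
cos H₀ = −tan(+10.5°) tan(+16.200°) = -0.0538, H₀ = 1.6247 rad.
Bracket: H₀ sin φ sin δ + cos φ cos δ sin H₀ = 1.6247×0.18224×0.27899 + 0.98325×0.96029×0.99855 = 0.082605 + 0.942836 = 1.025441.
Q̄ = (S₀/π) × [bracket] = (589/π) × 1.025441 = 192.25 W/m².
Ratio Q̄_A / Q̄_B = 184.34 / 192.25 = 0.9589.

Q̄_A / Q̄_B ≈ 0.959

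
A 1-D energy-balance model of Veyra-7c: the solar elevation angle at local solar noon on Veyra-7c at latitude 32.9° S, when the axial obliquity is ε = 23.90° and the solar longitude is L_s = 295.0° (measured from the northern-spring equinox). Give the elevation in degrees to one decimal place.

78.6°

Solar declination: sin δ = sin ε · sin L_s = sin 23.90° × sin 295.0° = -0.36718, so δ = -21.542°.
At local noon the hour angle is zero, so the zenith angle equals |ϕ − δ| = |-32.9° − (-21.542°)| = 11.358°.
Elevation = 90° − 11.358° = 78.6°.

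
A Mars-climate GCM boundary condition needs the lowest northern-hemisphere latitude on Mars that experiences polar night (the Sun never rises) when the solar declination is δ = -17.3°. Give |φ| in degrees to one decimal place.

|φ| = 72.7°

Polar night requires cos H₀ = −tan φ tan δ ≥ 1, i.e. tan φ tan δ ≤ −1.
The boundary is |tan φ| · |tan δ| = 1, so |φ| = 90° − |δ| = 90° − 17.3° = 72.7° in the northern hemisphere.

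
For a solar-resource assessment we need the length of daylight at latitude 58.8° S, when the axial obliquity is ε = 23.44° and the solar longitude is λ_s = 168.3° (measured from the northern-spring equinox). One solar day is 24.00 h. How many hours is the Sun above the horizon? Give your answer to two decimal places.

10.98 h

Solar declination: sin δ = sin ε · sin λ_s = sin 23.44° × sin 168.3° = 0.08067, so δ = +4.627°.
cos H₀ = −tan φ · tan δ = −tan(-58.8°) × tan(+4.627°) = 0.1336, so H₀ = 1.4368 rad = 82.32°.
Daylight = 2H₀/(2π) × 24.00 h = (1.4368/π) × 24.00 = 10.98 h.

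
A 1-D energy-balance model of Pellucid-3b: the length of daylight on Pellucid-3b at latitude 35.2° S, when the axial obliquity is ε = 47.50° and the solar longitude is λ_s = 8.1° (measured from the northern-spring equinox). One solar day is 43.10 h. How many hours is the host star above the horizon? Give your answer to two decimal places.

20.54 h

Solar declination: sin δ = sin ε · sin λ_s = sin 47.50° × sin 8.1° = 0.10388, so δ = +5.963°.
cos H₀ = −tan φ · tan δ = −tan(-35.2°) × tan(+5.963°) = 0.0737, so H₀ = 1.4970 rad = 85.77°.
Daylight = 2H₀/(2π) × 43.10 h = (1.4970/π) × 43.10 = 20.54 h.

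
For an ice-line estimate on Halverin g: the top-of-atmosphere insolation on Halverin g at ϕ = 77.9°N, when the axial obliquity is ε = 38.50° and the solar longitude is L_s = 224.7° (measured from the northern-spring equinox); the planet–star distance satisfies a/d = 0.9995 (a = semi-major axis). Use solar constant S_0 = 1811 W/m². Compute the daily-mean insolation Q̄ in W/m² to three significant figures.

Solar declination: sin δ = sin ε · sin L_s = sin 38.50° × sin 224.7° = -0.43787, so δ = -25.968°.
cos h₀ = −tan(+77.9°) tan(-25.968°) = 2.2719 ≥ 1 ⇒ polar night, h₀ = 0 and Q̄ = 0.
Inverse-square distance factor (a/d)² = 0.9995² = 0.999000.

Q̄ ≈ 0.00 W/m²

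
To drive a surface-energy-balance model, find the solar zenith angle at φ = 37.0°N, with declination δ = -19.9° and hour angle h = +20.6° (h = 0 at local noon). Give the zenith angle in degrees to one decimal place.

cos θ_z = sin φ sin δ + cos φ cos δ cos h = -0.204846 + 0.702932 = 0.498086.
θ_z = arccos(0.498086) = 60.1°.

θ_z = 60.1°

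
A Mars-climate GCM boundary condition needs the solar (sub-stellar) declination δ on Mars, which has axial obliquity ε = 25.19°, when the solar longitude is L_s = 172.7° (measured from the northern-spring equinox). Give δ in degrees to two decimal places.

sin δ = sin ε · sin L_s = sin 25.19° × sin 172.7° = 0.054081.
δ = arcsin(0.054081) = +3.10°.

δ = +3.10°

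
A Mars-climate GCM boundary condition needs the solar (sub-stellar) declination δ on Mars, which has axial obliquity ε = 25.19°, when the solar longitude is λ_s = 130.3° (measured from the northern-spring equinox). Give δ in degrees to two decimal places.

sin δ = sin ε · sin λ_s = sin 25.19° × sin 130.3° = 0.324608.
δ = arcsin(0.324608) = +18.94°.

δ = +18.94°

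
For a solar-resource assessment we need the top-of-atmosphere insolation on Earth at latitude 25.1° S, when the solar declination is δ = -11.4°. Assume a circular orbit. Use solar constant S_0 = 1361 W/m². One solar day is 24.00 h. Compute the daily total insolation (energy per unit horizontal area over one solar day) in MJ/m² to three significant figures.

cos h₀ = −tan(-25.1°) tan(-11.400°) = -0.0945, h₀ = 1.6654 rad.
Bracket: h₀ sin ϕ sin δ + cos ϕ cos δ sin h₀ = 1.6654×-0.42420×-0.19766 + 0.90557×0.98027×0.99553 = 0.139639 + 0.883735 = 1.023374.
Q̄ = (S_0/π) × [bracket] = (1361/π) × 1.023374 = 443.35 W/m².
Daily total = Q̄ × 24.00 h × 3600 s/h = 443.35 × 24.00 × 3600 / 10⁶ = 38.31 MJ/m².

38.3 MJ/m²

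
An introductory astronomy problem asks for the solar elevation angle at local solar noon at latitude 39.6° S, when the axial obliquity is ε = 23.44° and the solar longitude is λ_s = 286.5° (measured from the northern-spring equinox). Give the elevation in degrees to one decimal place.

Solar declination: sin δ = sin ε · sin λ_s = sin 23.44° × sin 286.5° = -0.38141, so δ = -22.421°.
At local noon the hour angle is zero, so the zenith angle equals |φ − δ| = |-39.6° − (-22.421°)| = 17.179°.
Elevation = 90° − 17.179° = 72.8°.

72.8°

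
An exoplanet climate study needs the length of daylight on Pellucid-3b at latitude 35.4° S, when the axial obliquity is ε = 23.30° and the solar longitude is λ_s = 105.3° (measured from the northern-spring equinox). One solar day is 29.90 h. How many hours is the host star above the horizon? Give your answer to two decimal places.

Solar declination: sin δ = sin ε · sin λ_s = sin 23.30° × sin 105.3° = 0.38153, so δ = +22.428°.
cos H₀ = −tan φ · tan δ = −tan(-35.4°) × tan(+22.428°) = 0.2933, so H₀ = 1.2731 rad = 72.94°.
Daylight = 2H₀/(2π) × 29.90 h = (1.2731/π) × 29.90 = 12.12 h.

12.12 h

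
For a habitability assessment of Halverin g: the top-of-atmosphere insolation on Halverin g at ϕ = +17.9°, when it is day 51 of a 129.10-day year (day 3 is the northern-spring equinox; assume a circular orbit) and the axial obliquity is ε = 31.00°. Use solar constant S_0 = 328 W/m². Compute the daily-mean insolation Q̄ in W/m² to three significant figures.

Solar longitude: L_s = 360° × (51 − 3)/129.10 = 133.850°.
sin δ = sin 31.00° × sin 133.850° = 0.37142, so δ = +21.803°.
cos h₀ = −tan(+17.9°) tan(+21.803°) = -0.1292, h₀ = 1.7004 rad.
Bracket: h₀ sin ϕ sin δ + cos ϕ cos δ sin h₀ = 1.7004×0.30736×0.37142 + 0.95159×0.92846×0.99162 = 0.194117 + 0.876109 = 1.070226.
Q̄ = (S_0/π) × [bracket] = (328/π) × 1.070226 = 111.7 W/m².

Q̄ ≈ 112 W/m²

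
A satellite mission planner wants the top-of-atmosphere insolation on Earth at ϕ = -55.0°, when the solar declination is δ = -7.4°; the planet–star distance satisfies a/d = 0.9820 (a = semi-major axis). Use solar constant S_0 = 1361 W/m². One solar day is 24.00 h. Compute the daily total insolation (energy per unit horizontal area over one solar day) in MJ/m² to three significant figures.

cos h₀ = −tan(-55.0°) tan(-7.400°) = -0.1855, h₀ = 1.7574 rad.
Bracket: h₀ sin ϕ sin δ + cos ϕ cos δ sin h₀ = 1.7574×-0.81915×-0.12880 + 0.57358×0.99167×0.98265 = 0.185417 + 0.558933 = 0.744350.
Inverse-square distance factor (a/d)² = 0.9820² = 0.964324.
Q̄ = (S_0/π) × 0.964324 × [bracket] = (1361/π) × 0.964324 × 0.744350 = 310.96 W/m².
Daily total = Q̄ × 24.00 h × 3600 s/h = 310.96 × 24.00 × 3600 / 10⁶ = 26.87 MJ/m².

26.9 MJ/m²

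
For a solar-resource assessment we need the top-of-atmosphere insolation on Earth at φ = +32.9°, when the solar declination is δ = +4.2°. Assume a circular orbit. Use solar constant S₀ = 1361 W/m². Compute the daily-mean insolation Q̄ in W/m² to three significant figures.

Q̄ ≈ 390 W/m²

cos H₀ = −tan(+32.9°) tan(+4.200°) = -0.0475, H₀ = 1.6183 rad.
Bracket: H₀ sin φ sin δ + cos φ cos δ sin H₀ = 1.6183×0.54317×0.07324 + 0.83962×0.99731×0.99887 = 0.064379 + 0.836415 = 0.900794.
Q̄ = (S₀/π) × [bracket] = (1361/π) × 0.900794 = 390.2 W/m².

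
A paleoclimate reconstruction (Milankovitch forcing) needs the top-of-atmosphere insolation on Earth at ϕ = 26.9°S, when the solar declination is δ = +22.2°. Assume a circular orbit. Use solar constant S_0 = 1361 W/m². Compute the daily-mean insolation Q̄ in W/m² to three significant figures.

Q̄ ≈ 249 W/m²

cos h₀ = −tan(-26.9°) tan(+22.200°) = 0.2070, h₀ = 1.3623 rad.
Bracket: h₀ sin ϕ sin δ + cos ϕ cos δ sin h₀ = 1.3623×-0.45243×0.37784 + 0.89180×0.92587×0.97833 = -0.232880 + 0.807798 = 0.574918.
Q̄ = (S_0/π) × [bracket] = (1361/π) × 0.574918 = 249.1 W/m².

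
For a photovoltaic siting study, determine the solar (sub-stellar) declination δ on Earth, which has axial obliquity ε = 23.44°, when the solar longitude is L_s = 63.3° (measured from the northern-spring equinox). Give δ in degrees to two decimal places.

sin δ = sin ε · sin L_s = sin 23.44° × sin 63.3° = 0.355373.
δ = arcsin(0.355373) = +20.82°.

δ = +20.82°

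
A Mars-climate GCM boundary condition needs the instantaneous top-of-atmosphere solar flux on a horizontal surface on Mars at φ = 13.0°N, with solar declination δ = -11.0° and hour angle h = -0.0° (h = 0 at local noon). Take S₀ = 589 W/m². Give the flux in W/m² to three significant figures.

cos θ_z = sin φ sin δ + cos φ cos δ cos h = -0.042923 + 0.956468 = 0.913545.
Flux = S₀ · cos θ_z = 589 × 0.913545 = 538.1 W/m².

538 W/m²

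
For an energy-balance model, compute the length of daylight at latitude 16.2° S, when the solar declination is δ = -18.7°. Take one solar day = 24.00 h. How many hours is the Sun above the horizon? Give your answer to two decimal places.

cos H₀ = −tan φ · tan δ = −tan(-16.2°) × tan(-18.700°) = -0.0983, so H₀ = 1.6693 rad = 95.64°.
Daylight = 2H₀/(2π) × 24.00 h = (1.6693/π) × 24.00 = 12.75 h.

12.75 h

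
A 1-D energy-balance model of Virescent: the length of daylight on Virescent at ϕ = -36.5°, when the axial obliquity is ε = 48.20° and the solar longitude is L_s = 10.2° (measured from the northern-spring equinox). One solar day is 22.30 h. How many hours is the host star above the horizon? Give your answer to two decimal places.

Solar declination: sin δ = sin ε · sin L_s = sin 48.20° × sin 10.2° = 0.13201, so δ = +7.586°.
cos h₀ = −tan ϕ · tan δ = −tan(-36.5°) × tan(+7.586°) = 0.0985, so h₀ = 1.4721 rad = 84.34°.
Daylight = 2h₀/(2π) × 22.30 h = (1.4721/π) × 22.30 = 10.45 h.

10.45 h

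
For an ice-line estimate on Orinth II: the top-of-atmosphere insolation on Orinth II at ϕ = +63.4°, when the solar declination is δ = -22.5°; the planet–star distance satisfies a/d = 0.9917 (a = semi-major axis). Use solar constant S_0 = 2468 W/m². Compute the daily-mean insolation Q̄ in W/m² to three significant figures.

cos h₀ = −tan(+63.4°) tan(-22.500°) = 0.8272, h₀ = 0.5968 rad.
Bracket: h₀ sin ϕ sin δ + cos ϕ cos δ sin h₀ = 0.5968×0.89415×-0.38268 + 0.44776×0.92388×0.56196 = -0.204209 + 0.232470 = 0.028261.
Inverse-square distance factor (a/d)² = 0.9917² = 0.983469.
Q̄ = (S_0/π) × 0.983469 × [bracket] = (2468/π) × 0.983469 × 0.028261 = 21.83 W/m².

Q̄ ≈ 21.8 W/m²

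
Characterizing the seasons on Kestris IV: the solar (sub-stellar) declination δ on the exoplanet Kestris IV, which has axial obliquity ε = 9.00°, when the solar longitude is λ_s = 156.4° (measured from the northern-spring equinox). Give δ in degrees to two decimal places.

δ = +3.59°

sin δ = sin ε · sin λ_s = sin 9.00° × sin 156.4° = 0.062628.
δ = arcsin(0.062628) = +3.59°.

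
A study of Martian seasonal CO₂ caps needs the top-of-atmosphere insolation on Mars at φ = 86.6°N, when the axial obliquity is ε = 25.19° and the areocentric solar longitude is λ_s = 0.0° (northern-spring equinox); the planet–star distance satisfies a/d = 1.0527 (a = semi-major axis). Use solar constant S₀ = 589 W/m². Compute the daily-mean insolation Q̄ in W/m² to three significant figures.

Q̄ ≈ 12.3 W/m²

sin δ = sin 25.19° × sin 0.0° = 0.00000, so δ = +0.000°.
cos H₀ = −tan(+86.6°) tan(+0.000°) = -0.0000, H₀ = 1.5708 rad.
Bracket: H₀ sin φ sin δ + cos φ cos δ sin H₀ = 1.5708×0.99824×0.00000 + 0.05931×1.00000×1.00000 = 0.000000 + 0.059310 = 0.059310.
Inverse-square distance factor (a/d)² = 1.0527² = 1.108177.
Q̄ = (S₀/π) × 1.108177 × [bracket] = (589/π) × 1.108177 × 0.059310 = 12.32 W/m².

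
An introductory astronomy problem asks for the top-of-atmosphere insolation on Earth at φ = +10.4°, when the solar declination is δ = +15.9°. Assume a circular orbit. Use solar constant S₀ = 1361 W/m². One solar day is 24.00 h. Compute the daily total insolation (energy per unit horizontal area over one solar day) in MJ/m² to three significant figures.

38.4 MJ/m²

cos H₀ = −tan(+10.4°) tan(+15.900°) = -0.0523, H₀ = 1.6231 rad.
Bracket: H₀ sin φ sin δ + cos φ cos δ sin H₀ = 1.6231×0.18052×0.27396 + 0.98357×0.96174×0.99863 = 0.080271 + 0.944643 = 1.024914.
Q̄ = (S₀/π) × [bracket] = (1361/π) × 1.024914 = 444.01 W/m².
Daily total = Q̄ × 24.00 h × 3600 s/h = 444.01 × 24.00 × 3600 / 10⁶ = 38.36 MJ/m².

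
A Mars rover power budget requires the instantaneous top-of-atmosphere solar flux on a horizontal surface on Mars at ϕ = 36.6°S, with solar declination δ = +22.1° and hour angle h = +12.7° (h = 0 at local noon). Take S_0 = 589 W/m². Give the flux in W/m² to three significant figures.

cos θ_z = sin ϕ sin δ + cos ϕ cos δ cos h = -0.224314 + 0.725635 = 0.501321.
Flux = S_0 · cos θ_z = 589 × 0.501321 = 295.3 W/m².

295 W/m²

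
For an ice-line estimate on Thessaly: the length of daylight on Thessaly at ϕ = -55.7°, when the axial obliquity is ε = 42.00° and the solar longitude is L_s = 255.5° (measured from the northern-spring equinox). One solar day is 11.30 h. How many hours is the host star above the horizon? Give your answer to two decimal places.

11.30 h

Solar declination: sin δ = sin ε · sin L_s = sin 42.00° × sin 255.5° = -0.64782, so δ = -40.377°.
Sunrise equation: cos h₀ = −tan ϕ · tan δ = -1.2466 ≤ −1, so the host star never sets (polar day) and h₀ = π.
Daylight = 2h₀/(2π) × 11.30 h = (3.1416/π) × 11.30 = 11.30 h.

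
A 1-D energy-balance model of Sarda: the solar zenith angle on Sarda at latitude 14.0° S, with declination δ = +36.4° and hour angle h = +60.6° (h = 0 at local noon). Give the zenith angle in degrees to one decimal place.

cos θ_z = sin φ sin δ + cos φ cos δ cos h = -0.143561 + 0.383388 = 0.239827.
θ_z = arccos(0.239827) = 76.1°.

θ_z = 76.1°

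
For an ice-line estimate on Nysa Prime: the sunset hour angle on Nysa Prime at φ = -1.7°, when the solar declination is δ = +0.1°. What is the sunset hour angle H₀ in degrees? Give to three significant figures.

cos H₀ = −tan φ · tan δ = −tan(-1.7°) × tan(+0.100°) = 0.0001, so H₀ = 1.5707 rad = 90.00°.

H₀ = 90.0°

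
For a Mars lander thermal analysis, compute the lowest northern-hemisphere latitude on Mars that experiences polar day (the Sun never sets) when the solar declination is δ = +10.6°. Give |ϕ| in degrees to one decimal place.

Polar day requires cos h₀ = −tan ϕ tan δ ≤ −1, i.e. tan ϕ tan δ ≥ 1.
The boundary is |tan ϕ| · |tan δ| = 1, so |ϕ| = 90° − |δ| = 90° − 10.6° = 79.4° in the northern hemisphere.

|ϕ| = 79.4°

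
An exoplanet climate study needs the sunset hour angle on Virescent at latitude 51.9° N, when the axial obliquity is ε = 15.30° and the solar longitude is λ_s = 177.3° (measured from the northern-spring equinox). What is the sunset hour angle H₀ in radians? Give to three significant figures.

Solar declination: sin δ = sin ε · sin λ_s = sin 15.30° × sin 177.3° = 0.01243, so δ = +0.712°.
cos H₀ = −tan φ · tan δ = −tan(+51.9°) × tan(+0.712°) = -0.0159, so H₀ = 1.5867 rad = 90.91°.

H₀ = 1.59 rad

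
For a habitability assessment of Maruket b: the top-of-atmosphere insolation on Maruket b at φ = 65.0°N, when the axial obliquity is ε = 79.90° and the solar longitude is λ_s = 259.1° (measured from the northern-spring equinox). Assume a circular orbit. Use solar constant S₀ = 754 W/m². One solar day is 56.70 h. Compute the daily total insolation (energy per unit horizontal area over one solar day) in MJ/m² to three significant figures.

0.00 MJ/m²

Solar declination: sin δ = sin ε · sin λ_s = sin 79.90° × sin 259.1° = -0.96674, so δ = -75.182°.
cos H₀ = −tan(+65.0°) tan(-75.182°) = 8.1061 ≥ 1 ⇒ polar night, H₀ = 0 and Q̄ = 0.
Daily total = Q̄ × 56.70 h × 3600 s/h = 0.00 MJ/m².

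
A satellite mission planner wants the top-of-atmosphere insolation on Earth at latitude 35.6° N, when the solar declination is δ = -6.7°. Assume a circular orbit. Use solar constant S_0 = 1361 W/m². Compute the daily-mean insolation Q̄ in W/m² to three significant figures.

Q̄ ≈ 305 W/m²

cos h₀ = −tan(+35.6°) tan(-6.700°) = 0.0841, h₀ = 1.4866 rad.
Bracket: h₀ sin ϕ sin δ + cos ϕ cos δ sin h₀ = 1.4866×0.58212×-0.11667 + 0.81310×0.99317×0.99646 = -0.100964 + 0.804688 = 0.703724.
Q̄ = (S_0/π) × [bracket] = (1361/π) × 0.703724 = 304.9 W/m².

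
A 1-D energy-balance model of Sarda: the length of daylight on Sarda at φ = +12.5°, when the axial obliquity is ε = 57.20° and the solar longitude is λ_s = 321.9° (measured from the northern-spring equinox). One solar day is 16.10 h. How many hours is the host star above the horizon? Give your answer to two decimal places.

Solar declination: sin δ = sin ε · sin λ_s = sin 57.20° × sin 321.9° = -0.51866, so δ = -31.242°.
cos H₀ = −tan φ · tan δ = −tan(+12.5°) × tan(-31.242°) = 0.1345, so H₀ = 1.4359 rad = 82.27°.
Daylight = 2H₀/(2π) × 16.10 h = (1.4359/π) × 16.10 = 7.36 h.

7.36 h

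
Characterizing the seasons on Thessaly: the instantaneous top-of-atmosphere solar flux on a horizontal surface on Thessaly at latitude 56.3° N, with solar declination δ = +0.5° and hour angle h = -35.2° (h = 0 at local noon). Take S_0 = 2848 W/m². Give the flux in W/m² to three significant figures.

1.31e+03 W/m²

cos θ_z = sin ϕ sin δ + cos ϕ cos δ cos h = 0.007260 + 0.453371 = 0.460631.
Flux = S_0 · cos θ_z = 2848 × 0.460631 = 1312 W/m².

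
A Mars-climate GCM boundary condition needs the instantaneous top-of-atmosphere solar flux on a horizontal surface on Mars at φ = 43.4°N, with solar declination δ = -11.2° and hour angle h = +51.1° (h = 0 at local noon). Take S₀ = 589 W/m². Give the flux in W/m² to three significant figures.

cos θ_z = sin φ sin δ + cos φ cos δ cos h = -0.133456 + 0.447573 = 0.314117.
Flux = S₀ · cos θ_z = 589 × 0.314117 = 185.0 W/m².

185 W/m²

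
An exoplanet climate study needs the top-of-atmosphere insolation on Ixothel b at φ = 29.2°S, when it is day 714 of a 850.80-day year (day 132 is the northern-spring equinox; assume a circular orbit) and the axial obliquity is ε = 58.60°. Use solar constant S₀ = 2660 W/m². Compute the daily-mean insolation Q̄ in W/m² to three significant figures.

Q̄ ≈ 1.09e+03 W/m²

Solar longitude: λ_s = 360° × (714 − 132)/850.80 = 246.262°.
sin δ = sin 58.60° × sin 246.262° = -0.78134, so δ = -51.383°.
cos H₀ = −tan(-29.2°) tan(-51.383°) = -0.6997, H₀ = 2.3457 rad.
Bracket: H₀ sin φ sin δ + cos φ cos δ sin H₀ = 2.3457×-0.48786×-0.78134 + 0.87292×0.62411×0.71446 = 0.894145 + 0.389236 = 1.283381.
Q̄ = (S₀/π) × [bracket] = (2660/π) × 1.283381 = 1087 W/m².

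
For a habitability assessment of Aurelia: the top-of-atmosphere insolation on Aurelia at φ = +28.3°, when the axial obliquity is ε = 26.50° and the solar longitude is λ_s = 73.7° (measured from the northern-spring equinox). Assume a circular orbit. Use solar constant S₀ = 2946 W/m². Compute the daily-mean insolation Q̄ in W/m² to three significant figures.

Solar declination: sin δ = sin ε · sin λ_s = sin 26.50° × sin 73.7° = 0.42826, so δ = +25.357°.
cos H₀ = −tan(+28.3°) tan(+25.357°) = -0.2552, H₀ = 1.8288 rad.
Bracket: H₀ sin φ sin δ + cos φ cos δ sin H₀ = 1.8288×0.47409×0.42826 + 0.88048×0.90365×0.96689 = 0.371308 + 0.769302 = 1.140610.
Q̄ = (S₀/π) × [bracket] = (2946/π) × 1.140610 = 1070 W/m².

Q̄ ≈ 1.07e+03 W/m²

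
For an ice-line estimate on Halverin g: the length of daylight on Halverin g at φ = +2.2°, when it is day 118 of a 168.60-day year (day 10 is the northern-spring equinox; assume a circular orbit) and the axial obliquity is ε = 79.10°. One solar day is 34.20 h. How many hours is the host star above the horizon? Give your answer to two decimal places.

Solar longitude: λ_s = 360° × (118 − 10)/168.60 = 230.605°.
sin δ = sin 79.10° × sin 230.605° = -0.75885, so δ = -49.363°.
cos H₀ = −tan φ · tan δ = −tan(+2.2°) × tan(-49.363°) = 0.0448, so H₀ = 1.5260 rad = 87.43°.
Daylight = 2H₀/(2π) × 34.20 h = (1.5260/π) × 34.20 = 16.61 h.

16.61 h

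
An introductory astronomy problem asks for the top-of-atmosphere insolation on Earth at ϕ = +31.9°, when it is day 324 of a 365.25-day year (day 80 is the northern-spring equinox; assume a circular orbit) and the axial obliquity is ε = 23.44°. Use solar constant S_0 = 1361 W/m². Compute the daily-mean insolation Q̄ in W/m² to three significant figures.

Solar longitude: L_s = 360° × (324 − 80)/365.25 = 240.493°.
sin δ = sin 23.44° × sin 240.493° = -0.34619, so δ = -20.255°.
cos h₀ = −tan(+31.9°) tan(-20.255°) = 0.2297, h₀ = 1.3390 rad.
Bracket: h₀ sin ϕ sin δ + cos ϕ cos δ sin h₀ = 1.3390×0.52844×-0.34619 + 0.84897×0.93816×0.97326 = -0.244958 + 0.775172 = 0.530214.
Q̄ = (S_0/π) × [bracket] = (1361/π) × 0.530214 = 229.7 W/m².

Q̄ ≈ 230 W/m²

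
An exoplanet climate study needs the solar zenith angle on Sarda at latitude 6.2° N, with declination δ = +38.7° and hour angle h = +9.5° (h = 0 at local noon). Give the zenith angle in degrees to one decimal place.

cos θ_z = sin φ sin δ + cos φ cos δ cos h = 0.067526 + 0.765225 = 0.832751.
θ_z = arccos(0.832751) = 33.6°.

θ_z = 33.6°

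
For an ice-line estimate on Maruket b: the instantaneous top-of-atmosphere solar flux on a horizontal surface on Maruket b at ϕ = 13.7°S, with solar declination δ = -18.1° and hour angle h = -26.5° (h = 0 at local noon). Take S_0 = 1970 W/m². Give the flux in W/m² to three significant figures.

cos θ_z = sin ϕ sin δ + cos ϕ cos δ cos h = 0.073580 + 0.826447 = 0.900027.
Flux = S_0 · cos θ_z = 1970 × 0.900027 = 1773 W/m².

1.77e+03 W/m²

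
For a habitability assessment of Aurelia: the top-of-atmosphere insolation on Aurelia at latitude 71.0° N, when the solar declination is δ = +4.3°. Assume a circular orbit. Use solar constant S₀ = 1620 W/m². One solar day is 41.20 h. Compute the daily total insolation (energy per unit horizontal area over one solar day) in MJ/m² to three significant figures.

33.9 MJ/m²

cos H₀ = −tan(+71.0°) tan(+4.300°) = -0.2184, H₀ = 1.7909 rad.
Bracket: H₀ sin φ sin δ + cos φ cos δ sin H₀ = 1.7909×0.94552×0.07498 + 0.32557×0.99719×0.97587 = 0.126966 + 0.316821 = 0.443787.
Q̄ = (S₀/π) × [bracket] = (1620/π) × 0.443787 = 228.84 W/m².
Daily total = Q̄ × 41.20 h × 3600 s/h = 228.84 × 41.20 × 3600 / 10⁶ = 33.94 MJ/m².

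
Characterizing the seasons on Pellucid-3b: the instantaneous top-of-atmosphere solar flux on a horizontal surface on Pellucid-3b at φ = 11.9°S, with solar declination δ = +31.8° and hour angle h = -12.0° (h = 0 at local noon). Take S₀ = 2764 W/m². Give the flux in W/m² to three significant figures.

cos θ_z = sin φ sin δ + cos φ cos δ cos h = -0.108660 + 0.813455 = 0.704795.
Flux = S₀ · cos θ_z = 2764 × 0.704795 = 1948 W/m².

1.95e+03 W/m²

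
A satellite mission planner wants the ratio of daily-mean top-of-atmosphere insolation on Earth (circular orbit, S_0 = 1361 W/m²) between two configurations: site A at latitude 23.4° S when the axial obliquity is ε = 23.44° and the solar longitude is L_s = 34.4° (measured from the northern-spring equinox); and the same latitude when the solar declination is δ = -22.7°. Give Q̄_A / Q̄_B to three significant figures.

Q̄_A / Q̄_B ≈ 0.689

— Configuration A (ϕ=-23.4°):
Solar declination: sin δ = sin ε · sin L_s = sin 23.44° × sin 34.4° = 0.22474, so δ = +12.987°.
cos h₀ = −tan(-23.4°) tan(+12.987°) = 0.0998, h₀ = 1.4708 rad.
Bracket: h₀ sin ϕ sin δ + cos ϕ cos δ sin h₀ = 1.4708×-0.39715×0.22474 + 0.91775×0.97442×0.99501 = -0.131277 + 0.889812 = 0.758535.
Q̄ = (S_0/π) × [bracket] = (1361/π) × 0.758535 = 328.61 W/m².
— Configuration B (ϕ=-23.4°):
cos h₀ = −tan(-23.4°) tan(-22.700°) = -0.1810, h₀ = 1.7528 rad.
Bracket: h₀ sin ϕ sin δ + cos ϕ cos δ sin h₀ = 1.7528×-0.39715×-0.38591 + 0.91775×0.92254×0.98348 = 0.268641 + 0.832674 = 1.101315.
Q̄ = (S_0/π) × [bracket] = (1361/π) × 1.101315 = 477.11 W/m².
Ratio Q̄_A / Q̄_B = 328.61 / 477.11 = 0.6888.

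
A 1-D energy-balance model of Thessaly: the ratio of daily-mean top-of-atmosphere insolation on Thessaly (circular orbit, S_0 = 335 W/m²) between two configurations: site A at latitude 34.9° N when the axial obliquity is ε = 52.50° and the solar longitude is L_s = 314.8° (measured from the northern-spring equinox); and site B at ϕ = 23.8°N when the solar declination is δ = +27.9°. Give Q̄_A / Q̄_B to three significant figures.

Q̄_A / Q̄_B ≈ 0.222

— Configuration A (ϕ=+34.9°):
Solar declination: sin δ = sin ε · sin L_s = sin 52.50° × sin 314.8° = -0.56294, so δ = -34.259°.
cos h₀ = −tan(+34.9°) tan(-34.259°) = 0.4752, h₀ = 1.0757 rad.
Bracket: h₀ sin ϕ sin δ + cos ϕ cos δ sin h₀ = 1.0757×0.57215×-0.56294 + 0.82015×0.82650×0.87990 = -0.346468 + 0.596444 = 0.249976.
Q̄ = (S_0/π) × [bracket] = (335/π) × 0.249976 = 26.656 W/m².
— Configuration B (ϕ=+23.8°):
cos h₀ = −tan(+23.8°) tan(+27.900°) = -0.2335, h₀ = 1.8065 rad.
Bracket: h₀ sin ϕ sin δ + cos ϕ cos δ sin h₀ = 1.8065×0.40355×0.46793 + 0.91496×0.88377×0.97235 = 0.341127 + 0.786256 = 1.127383.
Q̄ = (S_0/π) × [bracket] = (335/π) × 1.127383 = 120.22 W/m².
Ratio Q̄_A / Q̄_B = 26.656 / 120.22 = 0.2217.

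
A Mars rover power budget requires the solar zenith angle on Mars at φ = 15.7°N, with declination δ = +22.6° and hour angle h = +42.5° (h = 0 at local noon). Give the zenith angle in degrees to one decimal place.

θ_z = 40.6°

cos θ_z = sin φ sin δ + cos φ cos δ cos h = 0.103990 + 0.655268 = 0.759258.
θ_z = arccos(0.759258) = 40.6°.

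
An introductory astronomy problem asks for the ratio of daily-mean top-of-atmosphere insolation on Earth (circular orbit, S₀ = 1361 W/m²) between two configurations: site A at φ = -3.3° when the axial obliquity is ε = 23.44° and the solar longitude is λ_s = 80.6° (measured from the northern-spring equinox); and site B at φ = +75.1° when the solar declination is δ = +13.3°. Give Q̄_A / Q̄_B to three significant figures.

Q̄_A / Q̄_B ≈ 1.25

— Configuration A (φ=-3.3°):
Solar declination: sin δ = sin ε · sin λ_s = sin 23.44° × sin 80.6° = 0.39245, so δ = +23.107°.
cos H₀ = −tan(-3.3°) tan(+23.107°) = 0.0246, H₀ = 1.5462 rad.
Bracket: H₀ sin φ sin δ + cos φ cos δ sin H₀ = 1.5462×-0.05756×0.39245 + 0.99834×0.91977×0.99970 = -0.034928 + 0.917968 = 0.883040.
Q̄ = (S₀/π) × [bracket] = (1361/π) × 0.883040 = 382.55 W/m².
— Configuration B (φ=+75.1°):
cos H₀ = −tan(+75.1°) tan(+13.300°) = -0.8884, H₀ = 2.6647 rad.
Bracket: H₀ sin φ sin δ + cos φ cos δ sin H₀ = 2.6647×0.96638×0.23005 + 0.25713×0.97318×0.45903 = 0.592405 + 0.114865 = 0.707270.
Q̄ = (S₀/π) × [bracket] = (1361/π) × 0.707270 = 306.40 W/m².
Ratio Q̄_A / Q̄_B = 382.55 / 306.40 = 1.249.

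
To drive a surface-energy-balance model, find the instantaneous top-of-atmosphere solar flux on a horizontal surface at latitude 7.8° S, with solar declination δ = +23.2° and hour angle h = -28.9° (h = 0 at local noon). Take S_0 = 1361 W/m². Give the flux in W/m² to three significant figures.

1.01e+03 W/m²

cos θ_z = sin ϕ sin δ + cos ϕ cos δ cos h = -0.053464 + 0.797225 = 0.743761.
Flux = S_0 · cos θ_z = 1361 × 0.743761 = 1012 W/m².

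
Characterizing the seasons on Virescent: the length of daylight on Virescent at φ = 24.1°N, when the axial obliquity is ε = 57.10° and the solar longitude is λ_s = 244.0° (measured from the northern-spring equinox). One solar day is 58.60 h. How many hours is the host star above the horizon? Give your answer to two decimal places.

Solar declination: sin δ = sin ε · sin λ_s = sin 57.10° × sin 244.0° = -0.75465, so δ = -48.994°.
cos H₀ = −tan φ · tan δ = −tan(+24.1°) × tan(-48.994°) = 0.5145, so H₀ = 1.0304 rad = 59.04°.
Daylight = 2H₀/(2π) × 58.60 h = (1.0304/π) × 58.60 = 19.22 h.

19.22 h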